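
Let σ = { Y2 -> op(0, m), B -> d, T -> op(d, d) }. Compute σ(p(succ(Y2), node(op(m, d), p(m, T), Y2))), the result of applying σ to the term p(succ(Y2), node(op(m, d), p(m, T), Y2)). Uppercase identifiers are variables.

p(succ(op(0, m)), node(op(m, d), p(m, op(d, d)), op(0, m)))

Replace each occurrence of Y2 with op(0, m).
Replace each occurrence of T with op(d, d).
Result: p(succ(op(0, m)), node(op(m, d), p(m, op(d, d)), op(0, m))).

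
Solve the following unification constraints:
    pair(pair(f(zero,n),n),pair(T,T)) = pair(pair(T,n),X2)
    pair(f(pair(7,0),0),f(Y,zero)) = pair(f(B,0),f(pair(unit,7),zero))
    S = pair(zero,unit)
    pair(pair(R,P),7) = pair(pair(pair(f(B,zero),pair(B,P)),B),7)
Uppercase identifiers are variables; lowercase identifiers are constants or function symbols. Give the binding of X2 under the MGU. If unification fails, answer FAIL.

Decompose pair/2: pair(f(zero,n),n) = pair(T,n),  pair(T,T) = X2.
Decompose pair/2: f(zero,n) = T,  n = n.
Bind T := f(zero,n); substituting into the one remaining equation that mentions T gives: pair(f(zero,n),f(zero,n)) = X2.
Delete trivial equation n = n.
Bind X2 := pair(f(zero,n),f(zero,n)); no other remaining equation mentions X2.
Decompose pair/2: f(pair(7,0),0) = f(B,0),  f(Y,zero) = f(pair(unit,7),zero).
Decompose f/2: pair(7,0) = B,  0 = 0.
Bind B := pair(7,0); substituting into the one remaining equation that mentions B gives: pair(pair(R,P),7) = pair(pair(pair(f(pair(7,0),zero),pair(pair(7,0),P)),pair(7,0)),7).
Delete trivial equation 0 = 0.
Decompose f/2: Y = pair(unit,7),  zero = zero.
Bind Y := pair(unit,7); no other remaining equation mentions Y.
Delete trivial equation zero = zero.
Bind S := pair(zero,unit); no other remaining equation mentions S.
Decompose pair/2: pair(R,P) = pair(pair(f(pair(7,0),zero),pair(pair(7,0),P)),pair(7,0)),  7 = 7.
Decompose pair/2: R = pair(f(pair(7,0),zero),pair(pair(7,0),P)),  P = pair(7,0).
Bind R := pair(f(pair(7,0),zero),pair(pair(7,0),P)); no other remaining equation mentions R.
Bind P := pair(7,0); no other remaining equation mentions P. Substituting into the earlier binding gives R := pair(f(pair(7,0),zero),pair(pair(7,0),pair(7,0))).
Delete trivial equation 7 = 7.
MGU = { T := f(zero,n), X2 := pair(f(zero,n),f(zero,n)), B := pair(7,0), Y := pair(unit,7), S := pair(zero,unit), R := pair(f(pair(7,0),zero),pair(pair(7,0),pair(7,0))), P := pair(7,0) }, so X2 := pair(f(zero,n),f(zero,n)).

pair(f(zero,n),f(zero,n))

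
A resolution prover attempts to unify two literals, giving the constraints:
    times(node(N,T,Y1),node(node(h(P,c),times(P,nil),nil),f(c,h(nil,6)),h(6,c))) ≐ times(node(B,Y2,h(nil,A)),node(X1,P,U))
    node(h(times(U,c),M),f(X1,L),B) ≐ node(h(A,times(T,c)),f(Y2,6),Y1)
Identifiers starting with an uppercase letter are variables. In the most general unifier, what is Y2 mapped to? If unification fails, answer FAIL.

Decompose times/2: node(N,T,Y1) ≐ node(B,Y2,h(nil,A)),  node(node(h(P,c),times(P,nil),nil),f(c,h(nil,6)),h(6,c)) ≐ node(X1,P,U).
Decompose node/3: N ≐ B,  T ≐ Y2,  Y1 ≐ h(nil,A).
Bind N := B; no other remaining equation mentions N.
Bind T := Y2; substituting into the one remaining equation that mentions T gives: node(h(times(U,c),M),f(X1,L),B) ≐ node(h(A,times(Y2,c)),f(Y2,6),Y1).
Bind Y1 := h(nil,A); substituting into the one remaining equation that mentions Y1 gives: node(h(times(U,c),M),f(X1,L),B) ≐ node(h(A,times(Y2,c)),f(Y2,6),h(nil,A)).
Decompose node/3: node(h(P,c),times(P,nil),nil) ≐ X1,  f(c,h(nil,6)) ≐ P,  h(6,c) ≐ U.
Bind X1 := node(h(P,c),times(P,nil),nil); substituting into the one remaining equation that mentions X1 gives: node(h(times(U,c),M),f(node(h(P,c),times(P,nil),nil),L),B) ≐ node(h(A,times(Y2,c)),f(Y2,6),h(nil,A)).
Bind P := f(c,h(nil,6)); substituting into the one remaining equation that mentions P gives: node(h(times(U,c),M),f(node(h(f(c,h(nil,6)),c),times(f(c,h(nil,6)),nil),nil),L),B) ≐ node(h(A,times(Y2,c)),f(Y2,6),h(nil,A)). Substituting into the earlier binding gives X1 := node(h(f(c,h(nil,6)),c),times(f(c,h(nil,6)),nil),nil).
Bind U := h(6,c); substituting into the remaining equation gives: node(h(times(h(6,c),c),M),f(node(h(f(c,h(nil,6)),c),times(f(c,h(nil,6)),nil),nil),L),B) ≐ node(h(A,times(Y2,c)),f(Y2,6),h(nil,A)).
Decompose node/3: h(times(h(6,c),c),M) ≐ h(A,times(Y2,c)),  f(node(h(f(c,h(nil,6)),c),times(f(c,h(nil,6)),nil),nil),L) ≐ f(Y2,6),  B ≐ h(nil,A).
Decompose h/2: times(h(6,c),c) ≐ A,  M ≐ times(Y2,c).
Bind A := times(h(6,c),c); substituting into the one remaining equation that mentions A gives: B ≐ h(nil,times(h(6,c),c)). Substituting into the earlier binding gives Y1 := h(nil,times(h(6,c),c)).
Bind M := times(Y2,c); no other remaining equation mentions M.
Decompose f/2: node(h(f(c,h(nil,6)),c),times(f(c,h(nil,6)),nil),nil) ≐ Y2,  L ≐ 6.
Bind Y2 := node(h(f(c,h(nil,6)),c),times(f(c,h(nil,6)),nil),nil); no other remaining equation mentions Y2. Substituting into the earlier bindings gives T := node(h(f(c,h(nil,6)),c),times(f(c,h(nil,6)),nil),nil), M := times(node(h(f(c,h(nil,6)),c),times(f(c,h(nil,6)),nil),nil),c).
Bind L := 6; no other remaining equation mentions L.
Bind B := h(nil,times(h(6,c),c)). Substituting into the earlier binding gives N := h(nil,times(h(6,c),c)).
MGU = { N ↦ h(nil,times(h(6,c),c)), T ↦ node(h(f(c,h(nil,6)),c),times(f(c,h(nil,6)),nil),nil), Y1 ↦ h(nil,times(h(6,c),c)), X1 ↦ node(h(f(c,h(nil,6)),c),times(f(c,h(nil,6)),nil),nil), P ↦ f(c,h(nil,6)), U ↦ h(6,c), A ↦ times(h(6,c),c), M ↦ times(node(h(f(c,h(nil,6)),c),times(f(c,h(nil,6)),nil),nil),c), Y2 ↦ node(h(f(c,h(nil,6)),c),times(f(c,h(nil,6)),nil),nil), L ↦ 6, B ↦ h(nil,times(h(6,c),c)) }, so Y2 ↦ node(h(f(c,h(nil,6)),c),times(f(c,h(nil,6)),nil),nil).

node(h(f(c,h(nil,6)),c),times(f(c,h(nil,6)),nil),nil)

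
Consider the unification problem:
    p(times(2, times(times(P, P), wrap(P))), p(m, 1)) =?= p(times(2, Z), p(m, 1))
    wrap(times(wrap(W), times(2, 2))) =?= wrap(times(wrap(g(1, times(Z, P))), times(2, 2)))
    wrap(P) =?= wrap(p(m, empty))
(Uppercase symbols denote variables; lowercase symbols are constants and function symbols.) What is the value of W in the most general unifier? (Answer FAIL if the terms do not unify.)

g(1, times(times(times(p(m, empty), p(m, empty)), wrap(p(m, empty))), p(m, empty)))

Decompose p/2: times(2, times(times(P, P), wrap(P))) =?= times(2, Z),  p(m, 1) =?= p(m, 1).
Decompose times/2: 2 =?= 2,  times(times(P, P), wrap(P)) =?= Z.
Delete trivial equation 2 =?= 2.
Bind Z := times(times(P, P), wrap(P)); substituting into the one remaining equation that mentions Z gives: wrap(times(wrap(W), times(2, 2))) =?= wrap(times(wrap(g(1, times(times(times(P, P), wrap(P)), P))), times(2, 2))).
Delete trivial equation p(m, 1) =?= p(m, 1).
Decompose wrap/1: times(wrap(W), times(2, 2)) =?= times(wrap(g(1, times(times(times(P, P), wrap(P)), P))), times(2, 2)).
Decompose times/2: wrap(W) =?= wrap(g(1, times(times(times(P, P), wrap(P)), P))),  times(2, 2) =?= times(2, 2).
Decompose wrap/1: W =?= g(1, times(times(times(P, P), wrap(P)), P)).
Bind W := g(1, times(times(times(P, P), wrap(P)), P)); no other remaining equation mentions W.
Delete trivial equation times(2, 2) =?= times(2, 2).
Decompose wrap/1: P =?= p(m, empty).
Bind P := p(m, empty). Substituting into the earlier bindings gives Z := times(times(p(m, empty), p(m, empty)), wrap(p(m, empty))), W := g(1, times(times(times(p(m, empty), p(m, empty)), wrap(p(m, empty))), p(m, empty))).
MGU = { Z := times(times(p(m, empty), p(m, empty)), wrap(p(m, empty))), W := g(1, times(times(times(p(m, empty), p(m, empty)), wrap(p(m, empty))), p(m, empty))), P := p(m, empty) }, so W := g(1, times(times(times(p(m, empty), p(m, empty)), wrap(p(m, empty))), p(m, empty))).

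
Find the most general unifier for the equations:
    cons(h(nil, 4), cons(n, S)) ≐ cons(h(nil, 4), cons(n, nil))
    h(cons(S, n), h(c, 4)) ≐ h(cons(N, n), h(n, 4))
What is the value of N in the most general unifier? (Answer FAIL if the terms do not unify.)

Decompose cons/2: h(nil, 4) ≐ h(nil, 4),  cons(n, S) ≐ cons(n, nil).
Delete trivial equation h(nil, 4) ≐ h(nil, 4).
Decompose cons/2: n ≐ n,  S ≐ nil.
Delete trivial equation n ≐ n.
Bind S := nil; substituting into the remaining equation gives: h(cons(nil, n), h(c, 4)) ≐ h(cons(N, n), h(n, 4)).
Decompose h/2: cons(nil, n) ≐ cons(N, n),  h(c, 4) ≐ h(n, 4).
Decompose cons/2: nil ≐ N,  n ≐ n.
Bind N := nil; no other remaining equation mentions N.
Delete trivial equation n ≐ n.
Decompose h/2: c ≐ n,  4 ≐ 4.
Clash: constants c and n differ; no unifier exists.

FAIL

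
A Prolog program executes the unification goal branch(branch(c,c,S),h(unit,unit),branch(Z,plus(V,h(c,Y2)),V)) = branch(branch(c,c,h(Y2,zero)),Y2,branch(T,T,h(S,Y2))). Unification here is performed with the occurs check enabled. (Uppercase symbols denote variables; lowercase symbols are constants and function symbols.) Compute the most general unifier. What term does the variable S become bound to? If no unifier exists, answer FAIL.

h(h(unit,unit),zero)

Decompose branch/3: branch(c,c,S) = branch(c,c,h(Y2,zero)),  h(unit,unit) = Y2,  branch(Z,plus(V,h(c,Y2)),V) = branch(T,T,h(S,Y2)).
Decompose branch/3: c = c,  c = c,  S = h(Y2,zero).
Delete trivial equation c = c.
Delete trivial equation c = c.
Bind S := h(Y2,zero); substituting into the one remaining equation that mentions S gives: branch(Z,plus(V,h(c,Y2)),V) = branch(T,T,h(h(Y2,zero),Y2)).
Bind Y2 := h(unit,unit); substituting into the remaining equation gives: branch(Z,plus(V,h(c,h(unit,unit))),V) = branch(T,T,h(h(h(unit,unit),zero),h(unit,unit))). Substituting into the earlier binding gives S := h(h(unit,unit),zero).
Decompose branch/3: Z = T,  plus(V,h(c,h(unit,unit))) = T,  V = h(h(h(unit,unit),zero),h(unit,unit)).
Bind Z := T; no other remaining equation mentions Z.
Bind T := plus(V,h(c,h(unit,unit))); no other remaining equation mentions T. Substituting into the earlier binding gives Z := plus(V,h(c,h(unit,unit))).
Bind V := h(h(h(unit,unit),zero),h(unit,unit)). Substituting into the earlier bindings gives Z := plus(h(h(h(unit,unit),zero),h(unit,unit)),h(c,h(unit,unit))), T := plus(h(h(h(unit,unit),zero),h(unit,unit)),h(c,h(unit,unit))).
MGU = { S ↦ h(h(unit,unit),zero), Y2 ↦ h(unit,unit), Z ↦ plus(h(h(h(unit,unit),zero),h(unit,unit)),h(c,h(unit,unit))), T ↦ plus(h(h(h(unit,unit),zero),h(unit,unit)),h(c,h(unit,unit))), V ↦ h(h(h(unit,unit),zero),h(unit,unit)) }, so S ↦ h(h(unit,unit),zero).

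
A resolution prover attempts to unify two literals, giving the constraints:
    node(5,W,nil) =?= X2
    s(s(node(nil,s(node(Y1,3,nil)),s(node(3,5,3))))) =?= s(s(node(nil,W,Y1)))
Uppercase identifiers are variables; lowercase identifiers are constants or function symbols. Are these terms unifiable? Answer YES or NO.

Bind X2 := node(5,W,nil); no other remaining equation mentions X2.
Decompose s/1: s(node(nil,s(node(Y1,3,nil)),s(node(3,5,3)))) =?= s(node(nil,W,Y1)).
Decompose s/1: node(nil,s(node(Y1,3,nil)),s(node(3,5,3))) =?= node(nil,W,Y1).
Decompose node/3: nil =?= nil,  s(node(Y1,3,nil)) =?= W,  s(node(3,5,3)) =?= Y1.
Delete trivial equation nil =?= nil.
Bind W := s(node(Y1,3,nil)); no other remaining equation mentions W. Substituting into the earlier binding gives X2 := node(5,s(node(Y1,3,nil)),nil).
Bind Y1 := s(node(3,5,3)). Substituting into the earlier bindings gives X2 := node(5,s(node(s(node(3,5,3)),3,nil)),nil), W := s(node(s(node(3,5,3)),3,nil)).
No equations remain and no clash or occurs-check failure arose, so a unifier exists.

YES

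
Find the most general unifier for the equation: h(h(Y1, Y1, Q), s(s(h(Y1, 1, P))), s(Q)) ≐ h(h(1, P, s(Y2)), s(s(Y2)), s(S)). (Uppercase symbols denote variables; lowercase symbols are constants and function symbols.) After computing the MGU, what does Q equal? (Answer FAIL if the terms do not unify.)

s(h(1, 1, 1))

Decompose h/3: h(Y1, Y1, Q) ≐ h(1, P, s(Y2)),  s(s(h(Y1, 1, P))) ≐ s(s(Y2)),  s(Q) ≐ s(S).
Decompose h/3: Y1 ≐ 1,  Y1 ≐ P,  Q ≐ s(Y2).
Bind Y1 := 1; substituting into the 2 remaining equations that mention Y1 gives: 1 ≐ P,  s(s(h(1, 1, P))) ≐ s(s(Y2)).
Bind P := 1; substituting into the one remaining equation that mentions P gives: s(s(h(1, 1, 1))) ≐ s(s(Y2)).
Bind Q := s(Y2); substituting into the one remaining equation that mentions Q gives: s(s(Y2)) ≐ s(S).
Decompose s/1: s(h(1, 1, 1)) ≐ s(Y2).
Decompose s/1: h(1, 1, 1) ≐ Y2.
Bind Y2 := h(1, 1, 1); substituting into the remaining equation gives: s(s(h(1, 1, 1))) ≐ s(S). Substituting into the earlier binding gives Q := s(h(1, 1, 1)).
Decompose s/1: s(h(1, 1, 1)) ≐ S.
Bind S := s(h(1, 1, 1)).
MGU = { Y1 -> 1, P -> 1, Q -> s(h(1, 1, 1)), Y2 -> h(1, 1, 1), S -> s(h(1, 1, 1)) }, so Q -> s(h(1, 1, 1)).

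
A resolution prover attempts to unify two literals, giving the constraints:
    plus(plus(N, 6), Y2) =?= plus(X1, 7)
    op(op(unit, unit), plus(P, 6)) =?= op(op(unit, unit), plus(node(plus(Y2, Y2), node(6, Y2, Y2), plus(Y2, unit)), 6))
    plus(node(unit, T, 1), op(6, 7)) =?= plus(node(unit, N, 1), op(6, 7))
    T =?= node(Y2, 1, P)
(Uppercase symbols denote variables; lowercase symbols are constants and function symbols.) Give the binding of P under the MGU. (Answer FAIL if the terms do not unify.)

Decompose plus/2: plus(N, 6) =?= X1,  Y2 =?= 7.
Bind X1 := plus(N, 6); no other remaining equation mentions X1.
Bind Y2 := 7; substituting into the 2 remaining equations that mention Y2 gives: op(op(unit, unit), plus(P, 6)) =?= op(op(unit, unit), plus(node(plus(7, 7), node(6, 7, 7), plus(7, unit)), 6)),  T =?= node(7, 1, P).
Decompose op/2: op(unit, unit) =?= op(unit, unit),  plus(P, 6) =?= plus(node(plus(7, 7), node(6, 7, 7), plus(7, unit)), 6).
Delete trivial equation op(unit, unit) =?= op(unit, unit).
Decompose plus/2: P =?= node(plus(7, 7), node(6, 7, 7), plus(7, unit)),  6 =?= 6.
Bind P := node(plus(7, 7), node(6, 7, 7), plus(7, unit)); substituting into the one remaining equation that mentions P gives: T =?= node(7, 1, node(plus(7, 7), node(6, 7, 7), plus(7, unit))).
Delete trivial equation 6 =?= 6.
Decompose plus/2: node(unit, T, 1) =?= node(unit, N, 1),  op(6, 7) =?= op(6, 7).
Decompose node/3: unit =?= unit,  T =?= N,  1 =?= 1.
Delete trivial equation unit =?= unit.
Bind T := N; substituting into the one remaining equation that mentions T gives: N =?= node(7, 1, node(plus(7, 7), node(6, 7, 7), plus(7, unit))).
Delete trivial equation 1 =?= 1.
Delete trivial equation op(6, 7) =?= op(6, 7).
Bind N := node(7, 1, node(plus(7, 7), node(6, 7, 7), plus(7, unit))). Substituting into the earlier bindings gives X1 := plus(node(7, 1, node(plus(7, 7), node(6, 7, 7), plus(7, unit))), 6), T := node(7, 1, node(plus(7, 7), node(6, 7, 7), plus(7, unit))).
MGU = { X1 -> plus(node(7, 1, node(plus(7, 7), node(6, 7, 7), plus(7, unit))), 6), Y2 -> 7, P -> node(plus(7, 7), node(6, 7, 7), plus(7, unit)), T -> node(7, 1, node(plus(7, 7), node(6, 7, 7), plus(7, unit))), N -> node(7, 1, node(plus(7, 7), node(6, 7, 7), plus(7, unit))) }, so P -> node(plus(7, 7), node(6, 7, 7), plus(7, unit)).

node(plus(7, 7), node(6, 7, 7), plus(7, unit))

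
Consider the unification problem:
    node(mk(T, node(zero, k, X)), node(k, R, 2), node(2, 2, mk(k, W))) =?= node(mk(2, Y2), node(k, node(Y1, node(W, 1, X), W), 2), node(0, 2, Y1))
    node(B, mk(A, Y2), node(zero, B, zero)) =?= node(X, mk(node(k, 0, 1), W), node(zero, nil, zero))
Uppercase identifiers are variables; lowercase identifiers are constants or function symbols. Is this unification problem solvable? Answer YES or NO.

NO

Decompose node/3: mk(T, node(zero, k, X)) =?= mk(2, Y2),  node(k, R, 2) =?= node(k, node(Y1, node(W, 1, X), W), 2),  node(2, 2, mk(k, W)) =?= node(0, 2, Y1).
Decompose mk/2: T =?= 2,  node(zero, k, X) =?= Y2.
Bind T := 2; no other remaining equation mentions T.
Bind Y2 := node(zero, k, X); substituting into the one remaining equation that mentions Y2 gives: node(B, mk(A, node(zero, k, X)), node(zero, B, zero)) =?= node(X, mk(node(k, 0, 1), W), node(zero, nil, zero)).
Decompose node/3: k =?= k,  R =?= node(Y1, node(W, 1, X), W),  2 =?= 2.
Delete trivial equation k =?= k.
Bind R := node(Y1, node(W, 1, X), W); no other remaining equation mentions R.
Delete trivial equation 2 =?= 2.
Decompose node/3: 2 =?= 0,  2 =?= 2,  mk(k, W) =?= Y1.
Clash: constants 2 and 0 differ; no unifier exists.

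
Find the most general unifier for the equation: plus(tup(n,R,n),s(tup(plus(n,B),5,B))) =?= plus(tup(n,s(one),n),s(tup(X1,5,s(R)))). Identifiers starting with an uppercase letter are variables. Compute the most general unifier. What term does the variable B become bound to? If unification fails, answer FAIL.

Decompose plus/2: tup(n,R,n) =?= tup(n,s(one),n),  s(tup(plus(n,B),5,B)) =?= s(tup(X1,5,s(R))).
Decompose tup/3: n =?= n,  R =?= s(one),  n =?= n.
Delete trivial equation n =?= n.
Bind R := s(one); substituting into the one remaining equation that mentions R gives: s(tup(plus(n,B),5,B)) =?= s(tup(X1,5,s(s(one)))).
Delete trivial equation n =?= n.
Decompose s/1: tup(plus(n,B),5,B) =?= tup(X1,5,s(s(one))).
Decompose tup/3: plus(n,B) =?= X1,  5 =?= 5,  B =?= s(s(one)).
Bind X1 := plus(n,B); no other remaining equation mentions X1.
Delete trivial equation 5 =?= 5.
Bind B := s(s(one)). Substituting into the earlier binding gives X1 := plus(n,s(s(one))).
MGU = { R -> s(one), X1 -> plus(n,s(s(one))), B -> s(s(one)) }, so B -> s(s(one)).

s(s(one))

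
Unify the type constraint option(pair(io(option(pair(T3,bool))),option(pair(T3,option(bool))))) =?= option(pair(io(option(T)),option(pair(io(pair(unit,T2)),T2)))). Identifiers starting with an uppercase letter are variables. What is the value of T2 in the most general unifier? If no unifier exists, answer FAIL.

option(bool)

Decompose option/1: pair(io(option(pair(T3,bool))),option(pair(T3,option(bool)))) =?= pair(io(option(T)),option(pair(io(pair(unit,T2)),T2))).
Decompose pair/2: io(option(pair(T3,bool))) =?= io(option(T)),  option(pair(T3,option(bool))) =?= option(pair(io(pair(unit,T2)),T2)).
Decompose io/1: option(pair(T3,bool)) =?= option(T).
Decompose option/1: pair(T3,bool) =?= T.
Bind T := pair(T3,bool); no other remaining equation mentions T.
Decompose option/1: pair(T3,option(bool)) =?= pair(io(pair(unit,T2)),T2).
Decompose pair/2: T3 =?= io(pair(unit,T2)),  option(bool) =?= T2.
Bind T3 := io(pair(unit,T2)); no other remaining equation mentions T3. Substituting into the earlier binding gives T := pair(io(pair(unit,T2)),bool).
Bind T2 := option(bool). Substituting into the earlier bindings gives T := pair(io(pair(unit,option(bool))),bool), T3 := io(pair(unit,option(bool))).
MGU = { T := pair(io(pair(unit,option(bool))),bool), T3 := io(pair(unit,option(bool))), T2 := option(bool) }, so T2 := option(bool).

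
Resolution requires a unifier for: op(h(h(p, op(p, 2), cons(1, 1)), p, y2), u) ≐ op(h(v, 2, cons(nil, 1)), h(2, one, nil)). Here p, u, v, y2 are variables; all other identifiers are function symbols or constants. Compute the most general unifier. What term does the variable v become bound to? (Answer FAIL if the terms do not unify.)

Decompose op/2: h(h(p, op(p, 2), cons(1, 1)), p, y2) ≐ h(v, 2, cons(nil, 1)),  u ≐ h(2, one, nil).
Decompose h/3: h(p, op(p, 2), cons(1, 1)) ≐ v,  p ≐ 2,  y2 ≐ cons(nil, 1).
Bind v := h(p, op(p, 2), cons(1, 1)); no other remaining equation mentions v.
Bind p := 2; no other remaining equation mentions p. Substituting into the earlier binding gives v := h(2, op(2, 2), cons(1, 1)).
Bind y2 := cons(nil, 1); no other remaining equation mentions y2.
Bind u := h(2, one, nil).
MGU = { v -> h(2, op(2, 2), cons(1, 1)), p -> 2, y2 -> cons(nil, 1), u -> h(2, one, nil) }, so v -> h(2, op(2, 2), cons(1, 1)).

h(2, op(2, 2), cons(1, 1))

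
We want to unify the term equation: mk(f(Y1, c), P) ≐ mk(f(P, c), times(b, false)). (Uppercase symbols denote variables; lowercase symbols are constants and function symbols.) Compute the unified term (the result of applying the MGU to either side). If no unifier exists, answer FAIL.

Decompose mk/2: f(Y1, c) ≐ f(P, c),  P ≐ times(b, false).
Decompose f/2: Y1 ≐ P,  c ≐ c.
Bind Y1 := P; no other remaining equation mentions Y1.
Delete trivial equation c ≐ c.
Bind P := times(b, false). Substituting into the earlier binding gives Y1 := times(b, false).
Applying the MGU to either side gives mk(f(times(b, false), c), times(b, false)).

mk(f(times(b, false), c), times(b, false))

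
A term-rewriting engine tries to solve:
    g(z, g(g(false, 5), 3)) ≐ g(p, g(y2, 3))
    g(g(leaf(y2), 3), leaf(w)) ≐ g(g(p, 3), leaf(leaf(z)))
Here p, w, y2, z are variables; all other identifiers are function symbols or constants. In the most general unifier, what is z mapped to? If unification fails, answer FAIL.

leaf(g(false, 5))

Decompose g/2: z ≐ p,  g(g(false, 5), 3) ≐ g(y2, 3).
Bind z := p; substituting into the one remaining equation that mentions z gives: g(g(leaf(y2), 3), leaf(w)) ≐ g(g(p, 3), leaf(leaf(p))).
Decompose g/2: g(false, 5) ≐ y2,  3 ≐ 3.
Bind y2 := g(false, 5); substituting into the one remaining equation that mentions y2 gives: g(g(leaf(g(false, 5)), 3), leaf(w)) ≐ g(g(p, 3), leaf(leaf(p))).
Delete trivial equation 3 ≐ 3.
Decompose g/2: g(leaf(g(false, 5)), 3) ≐ g(p, 3),  leaf(w) ≐ leaf(leaf(p)).
Decompose g/2: leaf(g(false, 5)) ≐ p,  3 ≐ 3.
Bind p := leaf(g(false, 5)); substituting into the one remaining equation that mentions p gives: leaf(w) ≐ leaf(leaf(leaf(g(false, 5)))). Substituting into the earlier binding gives z := leaf(g(false, 5)).
Delete trivial equation 3 ≐ 3.
Decompose leaf/1: w ≐ leaf(leaf(g(false, 5))).
Bind w := leaf(leaf(g(false, 5))).
MGU = { z := leaf(g(false, 5)), y2 := g(false, 5), p := leaf(g(false, 5)), w := leaf(leaf(g(false, 5))) }, so z := leaf(g(false, 5)).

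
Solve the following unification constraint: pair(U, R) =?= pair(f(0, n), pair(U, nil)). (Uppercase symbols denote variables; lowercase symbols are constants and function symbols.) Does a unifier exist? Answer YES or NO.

YES

Decompose pair/2: U =?= f(0, n),  R =?= pair(U, nil).
Bind U := f(0, n); substituting into the remaining equation gives: R =?= pair(f(0, n), nil).
Bind R := pair(f(0, n), nil).
No equations remain and no clash or occurs-check failure arose, so a unifier exists.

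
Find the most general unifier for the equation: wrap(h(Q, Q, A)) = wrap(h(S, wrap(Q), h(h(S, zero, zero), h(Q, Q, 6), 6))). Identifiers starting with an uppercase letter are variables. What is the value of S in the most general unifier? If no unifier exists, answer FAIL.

FAIL

Decompose wrap/1: h(Q, Q, A) = h(S, wrap(Q), h(h(S, zero, zero), h(Q, Q, 6), 6)).
Decompose h/3: Q = S,  Q = wrap(Q),  A = h(h(S, zero, zero), h(Q, Q, 6), 6).
Bind Q := S; substituting into the remaining equations gives: S = wrap(S),  A = h(h(S, zero, zero), h(S, S, 6), 6).
Occurs check fails: S occurs in wrap(S); the equation S = wrap(S) has no finite solution.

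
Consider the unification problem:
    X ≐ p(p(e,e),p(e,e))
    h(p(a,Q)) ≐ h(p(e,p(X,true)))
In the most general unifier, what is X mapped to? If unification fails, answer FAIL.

FAIL

Bind X := p(p(e,e),p(e,e)); substituting into the remaining equation gives: h(p(a,Q)) ≐ h(p(e,p(p(p(e,e),p(e,e)),true))).
Decompose h/1: p(a,Q) ≐ p(e,p(p(p(e,e),p(e,e)),true)).
Decompose p/2: a ≐ e,  Q ≐ p(p(p(e,e),p(e,e)),true).
Clash: constants a and e differ; no unifier exists.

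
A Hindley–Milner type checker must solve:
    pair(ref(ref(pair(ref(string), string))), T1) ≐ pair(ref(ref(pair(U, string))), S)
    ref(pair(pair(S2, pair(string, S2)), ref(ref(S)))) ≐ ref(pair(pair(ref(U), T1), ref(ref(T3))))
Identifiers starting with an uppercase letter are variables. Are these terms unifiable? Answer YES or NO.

YES

Decompose pair/2: ref(ref(pair(ref(string), string))) ≐ ref(ref(pair(U, string))),  T1 ≐ S.
Decompose ref/1: ref(pair(ref(string), string)) ≐ ref(pair(U, string)).
Decompose ref/1: pair(ref(string), string) ≐ pair(U, string).
Decompose pair/2: ref(string) ≐ U,  string ≐ string.
Bind U := ref(string); substituting into the one remaining equation that mentions U gives: ref(pair(pair(S2, pair(string, S2)), ref(ref(S)))) ≐ ref(pair(pair(ref(ref(string)), T1), ref(ref(T3)))).
Delete trivial equation string ≐ string.
Bind T1 := S; substituting into the remaining equation gives: ref(pair(pair(S2, pair(string, S2)), ref(ref(S)))) ≐ ref(pair(pair(ref(ref(string)), S), ref(ref(T3)))).
Decompose ref/1: pair(pair(S2, pair(string, S2)), ref(ref(S))) ≐ pair(pair(ref(ref(string)), S), ref(ref(T3))).
Decompose pair/2: pair(S2, pair(string, S2)) ≐ pair(ref(ref(string)), S),  ref(ref(S)) ≐ ref(ref(T3)).
Decompose pair/2: S2 ≐ ref(ref(string)),  pair(string, S2) ≐ S.
Bind S2 := ref(ref(string)); substituting into the one remaining equation that mentions S2 gives: pair(string, ref(ref(string))) ≐ S.
Bind S := pair(string, ref(ref(string))); substituting into the remaining equation gives: ref(ref(pair(string, ref(ref(string))))) ≐ ref(ref(T3)). Substituting into the earlier binding gives T1 := pair(string, ref(ref(string))).
Decompose ref/1: ref(pair(string, ref(ref(string)))) ≐ ref(T3).
Decompose ref/1: pair(string, ref(ref(string))) ≐ T3.
Bind T3 := pair(string, ref(ref(string))).
No equations remain and no clash or occurs-check failure arose, so a unifier exists.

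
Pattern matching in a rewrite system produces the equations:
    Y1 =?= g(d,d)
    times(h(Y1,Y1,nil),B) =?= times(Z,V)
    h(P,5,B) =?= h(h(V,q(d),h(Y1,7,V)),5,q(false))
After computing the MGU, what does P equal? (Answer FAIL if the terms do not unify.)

h(q(false),q(d),h(g(d,d),7,q(false)))

Bind Y1 := g(d,d); substituting into the remaining equations gives: times(h(g(d,d),g(d,d),nil),B) =?= times(Z,V),  h(P,5,B) =?= h(h(V,q(d),h(g(d,d),7,V)),5,q(false)).
Decompose times/2: h(g(d,d),g(d,d),nil) =?= Z,  B =?= V.
Bind Z := h(g(d,d),g(d,d),nil); no other remaining equation mentions Z.
Bind B := V; substituting into the remaining equation gives: h(P,5,V) =?= h(h(V,q(d),h(g(d,d),7,V)),5,q(false)).
Decompose h/3: P =?= h(V,q(d),h(g(d,d),7,V)),  5 =?= 5,  V =?= q(false).
Bind P := h(V,q(d),h(g(d,d),7,V)); no other remaining equation mentions P.
Delete trivial equation 5 =?= 5.
Bind V := q(false). Substituting into the earlier bindings gives B := q(false), P := h(q(false),q(d),h(g(d,d),7,q(false))).
MGU = { Y1 := g(d,d), Z := h(g(d,d),g(d,d),nil), B := q(false), P := h(q(false),q(d),h(g(d,d),7,q(false))), V := q(false) }, so P := h(q(false),q(d),h(g(d,d),7,q(false))).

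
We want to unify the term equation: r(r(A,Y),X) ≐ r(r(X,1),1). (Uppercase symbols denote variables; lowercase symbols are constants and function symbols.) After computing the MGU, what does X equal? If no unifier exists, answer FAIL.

1

Decompose r/2: r(A,Y) ≐ r(X,1),  X ≐ 1.
Decompose r/2: A ≐ X,  Y ≐ 1.
Bind A := X; no other remaining equation mentions A.
Bind Y := 1; no other remaining equation mentions Y.
Bind X := 1. Substituting into the earlier binding gives A := 1.
MGU = { A ↦ 1, Y ↦ 1, X ↦ 1 }, so X ↦ 1.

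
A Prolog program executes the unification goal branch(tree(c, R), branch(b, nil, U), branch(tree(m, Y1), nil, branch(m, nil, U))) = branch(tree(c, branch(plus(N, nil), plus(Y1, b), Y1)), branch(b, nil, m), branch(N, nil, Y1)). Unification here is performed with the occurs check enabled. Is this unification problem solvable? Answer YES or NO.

YES

Decompose branch/3: tree(c, R) = tree(c, branch(plus(N, nil), plus(Y1, b), Y1)),  branch(b, nil, U) = branch(b, nil, m),  branch(tree(m, Y1), nil, branch(m, nil, U)) = branch(N, nil, Y1).
Decompose tree/2: c = c,  R = branch(plus(N, nil), plus(Y1, b), Y1).
Delete trivial equation c = c.
Bind R := branch(plus(N, nil), plus(Y1, b), Y1); no other remaining equation mentions R.
Decompose branch/3: b = b,  nil = nil,  U = m.
Delete trivial equation b = b.
Delete trivial equation nil = nil.
Bind U := m; substituting into the remaining equation gives: branch(tree(m, Y1), nil, branch(m, nil, m)) = branch(N, nil, Y1).
Decompose branch/3: tree(m, Y1) = N,  nil = nil,  branch(m, nil, m) = Y1.
Bind N := tree(m, Y1); no other remaining equation mentions N. Substituting into the earlier binding gives R := branch(plus(tree(m, Y1), nil), plus(Y1, b), Y1).
Delete trivial equation nil = nil.
Bind Y1 := branch(m, nil, m). Substituting into the earlier bindings gives R := branch(plus(tree(m, branch(m, nil, m)), nil), plus(branch(m, nil, m), b), branch(m, nil, m)), N := tree(m, branch(m, nil, m)).
No equations remain and no clash or occurs-check failure arose, so a unifier exists.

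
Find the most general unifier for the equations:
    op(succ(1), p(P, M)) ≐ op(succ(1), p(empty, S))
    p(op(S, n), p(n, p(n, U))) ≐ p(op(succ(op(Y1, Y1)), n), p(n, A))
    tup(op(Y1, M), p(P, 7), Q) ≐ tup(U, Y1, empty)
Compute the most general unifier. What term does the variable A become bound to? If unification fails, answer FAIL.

p(n, op(p(empty, 7), succ(op(p(empty, 7), p(empty, 7)))))

Decompose op/2: succ(1) ≐ succ(1),  p(P, M) ≐ p(empty, S).
Delete trivial equation succ(1) ≐ succ(1).
Decompose p/2: P ≐ empty,  M ≐ S.
Bind P := empty; substituting into the one remaining equation that mentions P gives: tup(op(Y1, M), p(empty, 7), Q) ≐ tup(U, Y1, empty).
Bind M := S; substituting into the one remaining equation that mentions M gives: tup(op(Y1, S), p(empty, 7), Q) ≐ tup(U, Y1, empty).
Decompose p/2: op(S, n) ≐ op(succ(op(Y1, Y1)), n),  p(n, p(n, U)) ≐ p(n, A).
Decompose op/2: S ≐ succ(op(Y1, Y1)),  n ≐ n.
Bind S := succ(op(Y1, Y1)); substituting into the one remaining equation that mentions S gives: tup(op(Y1, succ(op(Y1, Y1))), p(empty, 7), Q) ≐ tup(U, Y1, empty). Substituting into the earlier binding gives M := succ(op(Y1, Y1)).
Delete trivial equation n ≐ n.
Decompose p/2: n ≐ n,  p(n, U) ≐ A.
Delete trivial equation n ≐ n.
Bind A := p(n, U); no other remaining equation mentions A.
Decompose tup/3: op(Y1, succ(op(Y1, Y1))) ≐ U,  p(empty, 7) ≐ Y1,  Q ≐ empty.
Bind U := op(Y1, succ(op(Y1, Y1))); no other remaining equation mentions U. Substituting into the earlier binding gives A := p(n, op(Y1, succ(op(Y1, Y1)))).
Bind Y1 := p(empty, 7); no other remaining equation mentions Y1. Substituting into the earlier bindings gives M := succ(op(p(empty, 7), p(empty, 7))), S := succ(op(p(empty, 7), p(empty, 7))), A := p(n, op(p(empty, 7), succ(op(p(empty, 7), p(empty, 7))))), U := op(p(empty, 7), succ(op(p(empty, 7), p(empty, 7)))).
Bind Q := empty.
MGU = { P ↦ empty, M ↦ succ(op(p(empty, 7), p(empty, 7))), S ↦ succ(op(p(empty, 7), p(empty, 7))), A ↦ p(n, op(p(empty, 7), succ(op(p(empty, 7), p(empty, 7))))), U ↦ op(p(empty, 7), succ(op(p(empty, 7), p(empty, 7)))), Y1 ↦ p(empty, 7), Q ↦ empty }, so A ↦ p(n, op(p(empty, 7), succ(op(p(empty, 7), p(empty, 7))))).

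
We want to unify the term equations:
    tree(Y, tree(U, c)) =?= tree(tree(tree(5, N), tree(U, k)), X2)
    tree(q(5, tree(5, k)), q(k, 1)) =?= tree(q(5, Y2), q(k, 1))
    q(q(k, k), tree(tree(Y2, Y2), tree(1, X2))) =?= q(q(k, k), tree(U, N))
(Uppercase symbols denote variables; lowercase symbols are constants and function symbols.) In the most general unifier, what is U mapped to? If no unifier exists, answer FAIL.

tree(tree(5, k), tree(5, k))

Decompose tree/2: Y =?= tree(tree(5, N), tree(U, k)),  tree(U, c) =?= X2.
Bind Y := tree(tree(5, N), tree(U, k)); no other remaining equation mentions Y.
Bind X2 := tree(U, c); substituting into the one remaining equation that mentions X2 gives: q(q(k, k), tree(tree(Y2, Y2), tree(1, tree(U, c)))) =?= q(q(k, k), tree(U, N)).
Decompose tree/2: q(5, tree(5, k)) =?= q(5, Y2),  q(k, 1) =?= q(k, 1).
Decompose q/2: 5 =?= 5,  tree(5, k) =?= Y2.
Delete trivial equation 5 =?= 5.
Bind Y2 := tree(5, k); substituting into the one remaining equation that mentions Y2 gives: q(q(k, k), tree(tree(tree(5, k), tree(5, k)), tree(1, tree(U, c)))) =?= q(q(k, k), tree(U, N)).
Delete trivial equation q(k, 1) =?= q(k, 1).
Decompose q/2: q(k, k) =?= q(k, k),  tree(tree(tree(5, k), tree(5, k)), tree(1, tree(U, c))) =?= tree(U, N).
Delete trivial equation q(k, k) =?= q(k, k).
Decompose tree/2: tree(tree(5, k), tree(5, k)) =?= U,  tree(1, tree(U, c)) =?= N.
Bind U := tree(tree(5, k), tree(5, k)); substituting into the remaining equation gives: tree(1, tree(tree(tree(5, k), tree(5, k)), c)) =?= N. Substituting into the earlier bindings gives Y := tree(tree(5, N), tree(tree(tree(5, k), tree(5, k)), k)), X2 := tree(tree(tree(5, k), tree(5, k)), c).
Bind N := tree(1, tree(tree(tree(5, k), tree(5, k)), c)). Substituting into the earlier binding gives Y := tree(tree(5, tree(1, tree(tree(tree(5, k), tree(5, k)), c))), tree(tree(tree(5, k), tree(5, k)), k)).
MGU = { Y := tree(tree(5, tree(1, tree(tree(tree(5, k), tree(5, k)), c))), tree(tree(tree(5, k), tree(5, k)), k)), X2 := tree(tree(tree(5, k), tree(5, k)), c), Y2 := tree(5, k), U := tree(tree(5, k), tree(5, k)), N := tree(1, tree(tree(tree(5, k), tree(5, k)), c)) }, so U := tree(tree(5, k), tree(5, k)).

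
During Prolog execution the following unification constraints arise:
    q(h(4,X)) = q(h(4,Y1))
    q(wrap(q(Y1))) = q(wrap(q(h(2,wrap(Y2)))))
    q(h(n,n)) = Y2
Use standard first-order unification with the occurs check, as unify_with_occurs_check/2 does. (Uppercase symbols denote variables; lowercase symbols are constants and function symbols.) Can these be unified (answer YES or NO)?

Decompose q/1: h(4,X) = h(4,Y1).
Decompose h/2: 4 = 4,  X = Y1.
Delete trivial equation 4 = 4.
Bind X := Y1; no other remaining equation mentions X.
Decompose q/1: wrap(q(Y1)) = wrap(q(h(2,wrap(Y2)))).
Decompose wrap/1: q(Y1) = q(h(2,wrap(Y2))).
Decompose q/1: Y1 = h(2,wrap(Y2)).
Bind Y1 := h(2,wrap(Y2)); no other remaining equation mentions Y1. Substituting into the earlier binding gives X := h(2,wrap(Y2)).
Bind Y2 := q(h(n,n)). Substituting into the earlier bindings gives X := h(2,wrap(q(h(n,n)))), Y1 := h(2,wrap(q(h(n,n)))).
No equations remain and no clash or occurs-check failure arose, so a unifier exists.

YES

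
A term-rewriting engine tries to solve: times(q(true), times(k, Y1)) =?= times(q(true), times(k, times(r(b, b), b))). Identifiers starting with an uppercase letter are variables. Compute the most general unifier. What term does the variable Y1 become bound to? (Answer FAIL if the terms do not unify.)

Decompose times/2: q(true) =?= q(true),  times(k, Y1) =?= times(k, times(r(b, b), b)).
Delete trivial equation q(true) =?= q(true).
Decompose times/2: k =?= k,  Y1 =?= times(r(b, b), b).
Delete trivial equation k =?= k.
Bind Y1 := times(r(b, b), b).
MGU = { Y1 -> times(r(b, b), b) }, so Y1 -> times(r(b, b), b).

times(r(b, b), b)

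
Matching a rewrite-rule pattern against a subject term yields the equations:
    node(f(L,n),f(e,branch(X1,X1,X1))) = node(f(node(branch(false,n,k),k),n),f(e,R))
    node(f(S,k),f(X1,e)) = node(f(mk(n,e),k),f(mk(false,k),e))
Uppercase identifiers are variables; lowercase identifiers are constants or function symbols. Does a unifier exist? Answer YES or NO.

Decompose node/2: f(L,n) = f(node(branch(false,n,k),k),n),  f(e,branch(X1,X1,X1)) = f(e,R).
Decompose f/2: L = node(branch(false,n,k),k),  n = n.
Bind L := node(branch(false,n,k),k); no other remaining equation mentions L.
Delete trivial equation n = n.
Decompose f/2: e = e,  branch(X1,X1,X1) = R.
Delete trivial equation e = e.
Bind R := branch(X1,X1,X1); no other remaining equation mentions R.
Decompose node/2: f(S,k) = f(mk(n,e),k),  f(X1,e) = f(mk(false,k),e).
Decompose f/2: S = mk(n,e),  k = k.
Bind S := mk(n,e); no other remaining equation mentions S.
Delete trivial equation k = k.
Decompose f/2: X1 = mk(false,k),  e = e.
Bind X1 := mk(false,k); no other remaining equation mentions X1. Substituting into the earlier binding gives R := branch(mk(false,k),mk(false,k),mk(false,k)).
Delete trivial equation e = e.
No equations remain and no clash or occurs-check failure arose, so a unifier exists.

YES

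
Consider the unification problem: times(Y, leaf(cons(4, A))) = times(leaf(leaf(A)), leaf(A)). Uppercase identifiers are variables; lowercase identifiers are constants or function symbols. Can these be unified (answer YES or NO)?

Decompose times/2: Y = leaf(leaf(A)),  leaf(cons(4, A)) = leaf(A).
Bind Y := leaf(leaf(A)); no other remaining equation mentions Y.
Decompose leaf/1: cons(4, A) = A.
Occurs check fails: A occurs in cons(4, A); the equation A = cons(4, A) has no finite solution.

NO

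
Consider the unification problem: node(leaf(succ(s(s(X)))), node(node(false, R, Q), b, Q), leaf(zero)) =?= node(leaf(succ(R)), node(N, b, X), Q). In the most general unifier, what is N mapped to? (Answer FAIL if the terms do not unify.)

Decompose node/3: leaf(succ(s(s(X)))) =?= leaf(succ(R)),  node(node(false, R, Q), b, Q) =?= node(N, b, X),  leaf(zero) =?= Q.
Decompose leaf/1: succ(s(s(X))) =?= succ(R).
Decompose succ/1: s(s(X)) =?= R.
Bind R := s(s(X)); substituting into the one remaining equation that mentions R gives: node(node(false, s(s(X)), Q), b, Q) =?= node(N, b, X).
Decompose node/3: node(false, s(s(X)), Q) =?= N,  b =?= b,  Q =?= X.
Bind N := node(false, s(s(X)), Q); no other remaining equation mentions N.
Delete trivial equation b =?= b.
Bind Q := X; substituting into the remaining equation gives: leaf(zero) =?= X. Substituting into the earlier binding gives N := node(false, s(s(X)), X).
Bind X := leaf(zero). Substituting into the earlier bindings gives R := s(s(leaf(zero))), N := node(false, s(s(leaf(zero))), leaf(zero)), Q := leaf(zero).
MGU = { R := s(s(leaf(zero))), N := node(false, s(s(leaf(zero))), leaf(zero)), Q := leaf(zero), X := leaf(zero) }, so N := node(false, s(s(leaf(zero))), leaf(zero)).

node(false, s(s(leaf(zero))), leaf(zero))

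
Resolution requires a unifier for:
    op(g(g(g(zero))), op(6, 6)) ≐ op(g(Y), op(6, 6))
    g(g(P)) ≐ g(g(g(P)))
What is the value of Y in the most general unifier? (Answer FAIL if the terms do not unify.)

FAIL

Decompose op/2: g(g(g(zero))) ≐ g(Y),  op(6, 6) ≐ op(6, 6).
Decompose g/1: g(g(zero)) ≐ Y.
Bind Y := g(g(zero)); no other remaining equation mentions Y.
Delete trivial equation op(6, 6) ≐ op(6, 6).
Decompose g/1: g(P) ≐ g(g(P)).
Decompose g/1: P ≐ g(P).
Occurs check fails: P occurs in g(P); the equation P ≐ g(P) has no finite solution.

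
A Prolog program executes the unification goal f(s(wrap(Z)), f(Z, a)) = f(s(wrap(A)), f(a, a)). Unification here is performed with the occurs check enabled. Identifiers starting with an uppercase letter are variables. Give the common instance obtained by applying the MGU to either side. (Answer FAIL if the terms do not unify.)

Decompose f/2: s(wrap(Z)) = s(wrap(A)),  f(Z, a) = f(a, a).
Decompose s/1: wrap(Z) = wrap(A).
Decompose wrap/1: Z = A.
Bind Z := A; substituting into the remaining equation gives: f(A, a) = f(a, a).
Decompose f/2: A = a,  a = a.
Bind A := a; no other remaining equation mentions A. Substituting into the earlier binding gives Z := a.
Delete trivial equation a = a.
Applying the MGU to either side gives f(s(wrap(a)), f(a, a)).

f(s(wrap(a)), f(a, a))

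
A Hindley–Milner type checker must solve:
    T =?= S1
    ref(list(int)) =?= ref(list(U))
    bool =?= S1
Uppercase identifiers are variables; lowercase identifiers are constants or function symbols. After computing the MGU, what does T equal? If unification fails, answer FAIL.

bool

Bind T := S1; no other remaining equation mentions T.
Decompose ref/1: list(int) =?= list(U).
Decompose list/1: int =?= U.
Bind U := int; no other remaining equation mentions U.
Bind S1 := bool. Substituting into the earlier binding gives T := bool.
MGU = { T := bool, U := int, S1 := bool }, so T := bool.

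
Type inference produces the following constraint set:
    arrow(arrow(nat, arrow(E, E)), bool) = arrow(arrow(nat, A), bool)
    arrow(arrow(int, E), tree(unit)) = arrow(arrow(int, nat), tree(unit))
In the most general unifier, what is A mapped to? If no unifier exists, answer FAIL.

Decompose arrow/2: arrow(nat, arrow(E, E)) = arrow(nat, A),  bool = bool.
Decompose arrow/2: nat = nat,  arrow(E, E) = A.
Delete trivial equation nat = nat.
Bind A := arrow(E, E); no other remaining equation mentions A.
Delete trivial equation bool = bool.
Decompose arrow/2: arrow(int, E) = arrow(int, nat),  tree(unit) = tree(unit).
Decompose arrow/2: int = int,  E = nat.
Delete trivial equation int = int.
Bind E := nat; no other remaining equation mentions E. Substituting into the earlier binding gives A := arrow(nat, nat).
Delete trivial equation tree(unit) = tree(unit).
MGU = { A -> arrow(nat, nat), E -> nat }, so A -> arrow(nat, nat).

arrow(nat, nat)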